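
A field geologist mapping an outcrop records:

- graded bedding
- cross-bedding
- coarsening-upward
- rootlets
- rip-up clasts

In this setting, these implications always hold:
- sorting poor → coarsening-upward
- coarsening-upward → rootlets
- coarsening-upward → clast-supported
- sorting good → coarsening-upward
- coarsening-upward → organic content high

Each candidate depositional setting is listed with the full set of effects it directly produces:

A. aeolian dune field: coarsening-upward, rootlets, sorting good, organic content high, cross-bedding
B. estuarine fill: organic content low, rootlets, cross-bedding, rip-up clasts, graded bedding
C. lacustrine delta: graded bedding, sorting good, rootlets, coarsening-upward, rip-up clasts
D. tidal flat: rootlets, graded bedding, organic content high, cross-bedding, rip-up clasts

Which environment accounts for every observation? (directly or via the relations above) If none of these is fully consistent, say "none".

For each candidate, compare predicted effects to what was observed:
(A) aeolian dune field — graded bedding -; cross-bedding +; coarsening-upward +; rootlets +; rip-up clasts -
(B) estuarine fill — does not account for coarsening-upward
(C) lacustrine delta — does not account for cross-bedding
(D) tidal flat — graded bedding +; cross-bedding +; coarsening-upward -; rootlets +; rip-up clasts +
Every candidate fails on at least one observation.

none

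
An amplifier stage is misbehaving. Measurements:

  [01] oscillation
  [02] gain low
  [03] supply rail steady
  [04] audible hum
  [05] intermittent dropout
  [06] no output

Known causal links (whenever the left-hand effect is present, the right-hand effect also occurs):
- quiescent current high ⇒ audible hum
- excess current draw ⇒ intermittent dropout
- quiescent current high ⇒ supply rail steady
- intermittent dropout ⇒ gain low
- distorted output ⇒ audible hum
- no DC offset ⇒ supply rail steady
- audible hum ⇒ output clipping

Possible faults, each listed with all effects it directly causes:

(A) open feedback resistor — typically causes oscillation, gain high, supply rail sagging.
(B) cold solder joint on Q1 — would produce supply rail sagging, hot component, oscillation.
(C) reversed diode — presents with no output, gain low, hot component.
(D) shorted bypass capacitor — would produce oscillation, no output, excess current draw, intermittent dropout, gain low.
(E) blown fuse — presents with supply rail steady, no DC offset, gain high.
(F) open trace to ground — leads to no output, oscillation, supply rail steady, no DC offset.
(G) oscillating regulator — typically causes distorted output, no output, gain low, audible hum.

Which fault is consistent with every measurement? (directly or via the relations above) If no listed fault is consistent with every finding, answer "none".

Checking each candidate against the observations:
(A) open feedback resistor — fails on gain low, supply rail steady, audible hum, intermittent dropout, no output (predicts gain high, not gain low; predicts supply rail sagging, not supply rail steady)
(B) cold solder joint on Q1 — fails on gain low, supply rail steady, audible hum, intermittent dropout, no output (predicts supply rail sagging, not supply rail steady)
(C) reversed diode — does not account for oscillation, supply rail steady, audible hum, intermittent dropout
(D) shorted bypass capacitor — does not account for supply rail steady, audible hum
(E) blown fuse — fails on oscillation, gain low, audible hum, intermittent dropout, no output (predicts gain high, not gain low)
(F) open trace to ground — oscillation +; gain low -; supply rail steady +; audible hum -; intermittent dropout -; no output +
(G) oscillating regulator — does not account for oscillation, supply rail steady, intermittent dropout
No candidate is consistent with all observations.

none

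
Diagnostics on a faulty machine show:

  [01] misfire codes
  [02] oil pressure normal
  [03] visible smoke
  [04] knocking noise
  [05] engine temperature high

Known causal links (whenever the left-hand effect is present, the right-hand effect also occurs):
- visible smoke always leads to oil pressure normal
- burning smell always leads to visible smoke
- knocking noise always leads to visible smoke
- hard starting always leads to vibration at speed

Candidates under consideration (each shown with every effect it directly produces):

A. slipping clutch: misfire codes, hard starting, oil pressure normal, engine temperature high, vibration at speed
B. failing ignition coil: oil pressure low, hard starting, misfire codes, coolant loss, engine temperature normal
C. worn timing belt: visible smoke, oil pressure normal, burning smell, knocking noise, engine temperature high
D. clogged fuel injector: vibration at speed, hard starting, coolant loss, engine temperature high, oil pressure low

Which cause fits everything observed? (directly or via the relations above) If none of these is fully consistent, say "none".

none

Per-candidate check:
(A) slipping clutch — does not account for visible smoke, knocking noise
(B) failing ignition coil — misfire codes match; oil pressure normal miss; visible smoke miss; knocking noise miss; engine temperature high miss
(C) worn timing belt — does not account for misfire codes
(D) clogged fuel injector — misfire codes miss; oil pressure normal miss; visible smoke miss; knocking noise miss; engine temperature high match
No candidate is consistent with all observations.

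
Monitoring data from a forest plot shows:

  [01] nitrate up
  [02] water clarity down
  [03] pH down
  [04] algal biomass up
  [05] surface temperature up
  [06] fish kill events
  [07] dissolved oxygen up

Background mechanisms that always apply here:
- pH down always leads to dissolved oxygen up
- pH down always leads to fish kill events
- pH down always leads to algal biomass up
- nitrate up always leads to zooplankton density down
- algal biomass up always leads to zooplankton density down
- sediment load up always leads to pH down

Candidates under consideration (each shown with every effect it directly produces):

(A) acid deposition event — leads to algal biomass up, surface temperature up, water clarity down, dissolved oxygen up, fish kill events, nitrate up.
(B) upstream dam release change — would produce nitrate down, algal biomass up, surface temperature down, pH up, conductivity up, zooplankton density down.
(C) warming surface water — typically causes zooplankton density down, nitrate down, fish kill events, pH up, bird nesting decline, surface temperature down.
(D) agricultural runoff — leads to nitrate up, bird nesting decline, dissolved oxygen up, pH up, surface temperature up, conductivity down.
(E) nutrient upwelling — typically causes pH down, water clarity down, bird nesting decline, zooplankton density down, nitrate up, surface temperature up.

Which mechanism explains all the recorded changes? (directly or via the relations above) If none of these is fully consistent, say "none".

For each candidate, compare predicted effects to what was observed:
(A) acid deposition event — nitrate up +; water clarity down +; pH down -; algal biomass up +; surface temperature up +; fish kill events +; dissolved oxygen up +
(B) upstream dam release change — fails on nitrate up, water clarity down, pH down, surface temperature up, fish kill events, dissolved oxygen up (predicts nitrate down, not nitrate up; predicts pH up, not pH down; predicts surface temperature down, not surface temperature up)
(C) warming surface water — fails on nitrate up, water clarity down, pH down, algal biomass up, surface temperature up, dissolved oxygen up (predicts nitrate down, not nitrate up; predicts pH up, not pH down; predicts surface temperature down, not surface temperature up)
(D) agricultural runoff — nitrate up +; water clarity down -; pH down -; algal biomass up -; surface temperature up +; fish kill events -; dissolved oxygen up +
(E) nutrient upwelling — accounts for every observation (algal biomass up by pH down → algal biomass up)
(E) alone accounts for all the evidence.

E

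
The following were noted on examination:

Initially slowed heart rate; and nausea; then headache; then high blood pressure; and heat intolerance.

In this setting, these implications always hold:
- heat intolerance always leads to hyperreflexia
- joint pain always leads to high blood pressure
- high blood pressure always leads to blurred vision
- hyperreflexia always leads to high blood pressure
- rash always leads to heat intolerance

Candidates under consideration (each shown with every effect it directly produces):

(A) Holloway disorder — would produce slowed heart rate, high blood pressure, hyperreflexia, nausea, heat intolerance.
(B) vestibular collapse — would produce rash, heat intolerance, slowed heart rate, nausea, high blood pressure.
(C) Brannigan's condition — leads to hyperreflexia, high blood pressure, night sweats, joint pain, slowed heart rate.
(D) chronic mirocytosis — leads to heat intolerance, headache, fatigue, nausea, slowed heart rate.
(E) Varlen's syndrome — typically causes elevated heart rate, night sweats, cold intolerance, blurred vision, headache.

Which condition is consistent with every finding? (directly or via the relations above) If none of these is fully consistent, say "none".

D

Checking each candidate against the observations:
(A) Holloway disorder — does not account for headache
(B) vestibular collapse — does not account for headache
(C) Brannigan's condition — slowed heart rate yes; nausea NO; headache NO; high blood pressure yes; heat intolerance NO
(D) chronic mirocytosis — accounts for every observation (high blood pressure through heat intolerance → hyperreflexia → high blood pressure)
(E) Varlen's syndrome — slowed heart rate NO; nausea NO; headache yes; high blood pressure NO; heat intolerance NO
Only (D) is consistent with every observation.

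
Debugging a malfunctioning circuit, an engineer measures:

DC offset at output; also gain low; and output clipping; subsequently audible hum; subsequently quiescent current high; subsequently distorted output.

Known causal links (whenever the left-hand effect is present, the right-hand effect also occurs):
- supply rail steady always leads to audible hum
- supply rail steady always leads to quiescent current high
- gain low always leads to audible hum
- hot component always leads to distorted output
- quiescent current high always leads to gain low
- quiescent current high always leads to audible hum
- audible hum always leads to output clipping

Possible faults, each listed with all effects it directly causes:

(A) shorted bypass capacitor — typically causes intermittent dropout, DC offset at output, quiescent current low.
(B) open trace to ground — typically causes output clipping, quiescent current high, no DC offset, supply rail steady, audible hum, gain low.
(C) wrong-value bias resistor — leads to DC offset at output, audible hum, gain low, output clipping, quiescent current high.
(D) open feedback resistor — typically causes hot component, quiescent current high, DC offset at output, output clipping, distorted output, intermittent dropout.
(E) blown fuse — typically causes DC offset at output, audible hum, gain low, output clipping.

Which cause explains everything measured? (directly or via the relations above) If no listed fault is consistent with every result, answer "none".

D

Testing each hypothesis:
(A) shorted bypass capacitor — DC offset at output +; gain low -; output clipping -; audible hum -; quiescent current high -; distorted output -
(B) open trace to ground — DC offset at output -; gain low +; output clipping +; audible hum +; quiescent current high +; distorted output -
(C) wrong-value bias resistor — does not account for distorted output
(D) open feedback resistor — accounts for every observation (gain low by quiescent current high → gain low)
(E) blown fuse — DC offset at output +; gain low +; output clipping +; audible hum +; quiescent current high -; distorted output -
(D) is the only candidate with no mismatches.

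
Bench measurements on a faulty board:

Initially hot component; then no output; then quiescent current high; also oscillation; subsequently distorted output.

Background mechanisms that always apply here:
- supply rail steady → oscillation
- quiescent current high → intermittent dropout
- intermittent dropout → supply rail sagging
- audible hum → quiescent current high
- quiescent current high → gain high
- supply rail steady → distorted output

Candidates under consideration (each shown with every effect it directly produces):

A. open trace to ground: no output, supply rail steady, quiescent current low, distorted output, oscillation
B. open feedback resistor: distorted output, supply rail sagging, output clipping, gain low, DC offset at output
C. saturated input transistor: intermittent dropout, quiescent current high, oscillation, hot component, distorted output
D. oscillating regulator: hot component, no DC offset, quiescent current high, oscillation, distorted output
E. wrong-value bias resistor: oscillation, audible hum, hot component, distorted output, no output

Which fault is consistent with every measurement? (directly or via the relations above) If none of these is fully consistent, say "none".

Testing each hypothesis:
(A) open trace to ground — hot component miss; no output match; quiescent current high miss; oscillation match; distorted output match
(B) open feedback resistor — does not account for hot component, no output, quiescent current high, oscillation
(C) saturated input transistor — hot component match; no output miss; quiescent current high match; oscillation match; distorted output match
(D) oscillating regulator — does not account for no output
(E) wrong-value bias resistor — hot component match; no output match; quiescent current high match (by audible hum → quiescent current high); oscillation match; distorted output match
(E) alone accounts for all the evidence.

E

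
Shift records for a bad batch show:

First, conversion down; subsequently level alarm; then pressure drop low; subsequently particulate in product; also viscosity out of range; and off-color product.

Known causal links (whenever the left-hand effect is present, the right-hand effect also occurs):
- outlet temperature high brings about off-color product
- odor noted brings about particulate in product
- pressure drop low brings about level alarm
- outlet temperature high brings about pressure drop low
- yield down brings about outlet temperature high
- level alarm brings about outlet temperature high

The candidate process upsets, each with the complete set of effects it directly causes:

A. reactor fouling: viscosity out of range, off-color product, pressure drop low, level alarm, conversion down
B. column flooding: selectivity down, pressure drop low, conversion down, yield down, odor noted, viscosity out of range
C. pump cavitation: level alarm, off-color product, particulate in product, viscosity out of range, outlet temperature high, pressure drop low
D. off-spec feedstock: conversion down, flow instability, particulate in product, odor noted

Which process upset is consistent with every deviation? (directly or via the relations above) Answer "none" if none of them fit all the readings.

B

Checking each candidate against the observations:
(A) reactor fouling — does not account for particulate in product
(B) column flooding — accounts for every observation (level alarm via pressure drop low → level alarm)
(C) pump cavitation — conversion down -; level alarm +; pressure drop low +; particulate in product +; viscosity out of range +; off-color product +
(D) off-spec feedstock — does not account for level alarm, pressure drop low, viscosity out of range, off-color product
(B) is the only candidate with no mismatches.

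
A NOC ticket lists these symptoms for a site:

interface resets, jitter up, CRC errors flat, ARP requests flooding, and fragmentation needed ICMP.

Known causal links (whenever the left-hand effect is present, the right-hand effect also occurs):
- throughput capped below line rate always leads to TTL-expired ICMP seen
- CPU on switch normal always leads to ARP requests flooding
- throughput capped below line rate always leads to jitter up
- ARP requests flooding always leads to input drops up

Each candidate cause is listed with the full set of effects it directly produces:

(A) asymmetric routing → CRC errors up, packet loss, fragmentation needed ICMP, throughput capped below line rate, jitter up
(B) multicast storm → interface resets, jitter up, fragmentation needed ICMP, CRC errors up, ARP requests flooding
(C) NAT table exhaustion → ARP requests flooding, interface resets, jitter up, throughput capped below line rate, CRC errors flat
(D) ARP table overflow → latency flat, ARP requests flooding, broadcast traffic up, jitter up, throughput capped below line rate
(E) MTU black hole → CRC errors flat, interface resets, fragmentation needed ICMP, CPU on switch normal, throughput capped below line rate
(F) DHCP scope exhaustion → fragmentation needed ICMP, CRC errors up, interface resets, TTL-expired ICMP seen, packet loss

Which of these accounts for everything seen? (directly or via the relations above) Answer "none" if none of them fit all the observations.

Per-candidate check:
(A) asymmetric routing — interface resets -; jitter up +; CRC errors flat -; ARP requests flooding -; fragmentation needed ICMP +
(B) multicast storm — interface resets +; jitter up +; CRC errors flat -; ARP requests flooding +; fragmentation needed ICMP +
(C) NAT table exhaustion — interface resets +; jitter up +; CRC errors flat +; ARP requests flooding +; fragmentation needed ICMP -
(D) ARP table overflow — interface resets -; jitter up +; CRC errors flat -; ARP requests flooding +; fragmentation needed ICMP -
(E) MTU black hole — accounts for every observation (jitter up through throughput capped below line rate → jitter up)
(F) DHCP scope exhaustion — interface resets +; jitter up -; CRC errors flat -; ARP requests flooding -; fragmentation needed ICMP +
(E) is the only candidate with no mismatches.

E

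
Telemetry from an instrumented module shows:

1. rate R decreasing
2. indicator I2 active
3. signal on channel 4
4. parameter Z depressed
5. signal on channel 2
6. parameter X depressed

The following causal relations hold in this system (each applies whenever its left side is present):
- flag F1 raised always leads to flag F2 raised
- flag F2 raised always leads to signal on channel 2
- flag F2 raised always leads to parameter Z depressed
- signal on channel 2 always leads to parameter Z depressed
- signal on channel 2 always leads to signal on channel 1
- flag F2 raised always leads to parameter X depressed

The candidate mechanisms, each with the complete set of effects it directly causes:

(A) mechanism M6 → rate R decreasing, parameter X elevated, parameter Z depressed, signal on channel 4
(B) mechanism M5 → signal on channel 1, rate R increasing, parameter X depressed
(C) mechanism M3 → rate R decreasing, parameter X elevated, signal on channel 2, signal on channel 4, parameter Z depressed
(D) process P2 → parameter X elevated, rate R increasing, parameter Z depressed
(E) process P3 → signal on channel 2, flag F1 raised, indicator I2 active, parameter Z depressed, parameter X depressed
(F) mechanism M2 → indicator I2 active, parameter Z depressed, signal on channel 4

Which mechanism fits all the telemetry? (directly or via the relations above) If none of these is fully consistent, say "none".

Per-candidate check:
(A) mechanism M6 — rate R decreasing ✓; indicator I2 active ✗; signal on channel 4 ✓; parameter Z depressed ✓; signal on channel 2 ✗; parameter X depressed ✗
(B) mechanism M5 — rate R decreasing ✗; indicator I2 active ✗; signal on channel 4 ✗; parameter Z depressed ✗; signal on channel 2 ✗; parameter X depressed ✓
(C) mechanism M3 — rate R decreasing ✓; indicator I2 active ✗; signal on channel 4 ✓; parameter Z depressed ✓; signal on channel 2 ✓; parameter X depressed ✗
(D) process P2 — rate R decreasing ✗; indicator I2 active ✗; signal on channel 4 ✗; parameter Z depressed ✓; signal on channel 2 ✗; parameter X depressed ✗
(E) process P3 — does not account for rate R decreasing, signal on channel 4
(F) mechanism M2 — rate R decreasing ✗; indicator I2 active ✓; signal on channel 4 ✓; parameter Z depressed ✓; signal on channel 2 ✗; parameter X depressed ✗
No candidate is consistent with all observations.

none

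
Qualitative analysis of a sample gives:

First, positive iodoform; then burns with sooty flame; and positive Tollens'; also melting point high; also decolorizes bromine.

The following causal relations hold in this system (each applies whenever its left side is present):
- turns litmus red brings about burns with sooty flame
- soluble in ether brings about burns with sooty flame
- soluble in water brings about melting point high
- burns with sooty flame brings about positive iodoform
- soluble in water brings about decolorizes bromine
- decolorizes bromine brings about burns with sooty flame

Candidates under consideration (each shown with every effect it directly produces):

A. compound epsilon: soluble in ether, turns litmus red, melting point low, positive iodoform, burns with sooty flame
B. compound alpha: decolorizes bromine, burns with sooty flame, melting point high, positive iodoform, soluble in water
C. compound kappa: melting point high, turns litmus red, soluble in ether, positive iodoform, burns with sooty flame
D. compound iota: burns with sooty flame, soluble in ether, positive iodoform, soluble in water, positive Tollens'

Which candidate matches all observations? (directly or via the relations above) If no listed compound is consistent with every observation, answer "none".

For each candidate, compare predicted effects to what was observed:
(A) compound epsilon — fails on positive Tollens', melting point high, decolorizes bromine (predicts melting point low, not melting point high)
(B) compound alpha — does not account for positive Tollens'
(C) compound kappa — does not account for positive Tollens', decolorizes bromine
(D) compound iota — positive iodoform +; burns with sooty flame +; positive Tollens' +; melting point high + (by soluble in water → melting point high); decolorizes bromine + (by soluble in water → decolorizes bromine)
(D) is the only candidate with no mismatches.

D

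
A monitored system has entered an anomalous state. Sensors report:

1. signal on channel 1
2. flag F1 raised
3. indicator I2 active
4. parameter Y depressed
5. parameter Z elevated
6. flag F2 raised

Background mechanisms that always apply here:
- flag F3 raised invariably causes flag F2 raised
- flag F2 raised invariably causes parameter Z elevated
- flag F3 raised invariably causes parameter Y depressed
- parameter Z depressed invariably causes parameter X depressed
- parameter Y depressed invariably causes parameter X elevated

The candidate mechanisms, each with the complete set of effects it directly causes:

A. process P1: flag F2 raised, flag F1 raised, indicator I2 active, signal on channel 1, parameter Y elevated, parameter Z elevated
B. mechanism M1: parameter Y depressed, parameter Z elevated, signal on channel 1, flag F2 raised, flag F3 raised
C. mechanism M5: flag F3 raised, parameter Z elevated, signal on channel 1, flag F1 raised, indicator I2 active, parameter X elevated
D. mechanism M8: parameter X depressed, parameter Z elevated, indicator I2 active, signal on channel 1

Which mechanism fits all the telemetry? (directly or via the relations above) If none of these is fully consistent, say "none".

C

Per-candidate check:
(A) process P1 — fails on parameter Y depressed (predicts parameter Y elevated, not parameter Y depressed)
(B) mechanism M1 — signal on channel 1 ✓; flag F1 raised ✗; indicator I2 active ✗; parameter Y depressed ✓; parameter Z elevated ✓; flag F2 raised ✓
(C) mechanism M5 — accounts for every observation (parameter Y depressed through flag F3 raised → parameter Y depressed)
(D) mechanism M8 — does not account for flag F1 raised, parameter Y depressed, flag F2 raised
(C) is the only candidate with no mismatches.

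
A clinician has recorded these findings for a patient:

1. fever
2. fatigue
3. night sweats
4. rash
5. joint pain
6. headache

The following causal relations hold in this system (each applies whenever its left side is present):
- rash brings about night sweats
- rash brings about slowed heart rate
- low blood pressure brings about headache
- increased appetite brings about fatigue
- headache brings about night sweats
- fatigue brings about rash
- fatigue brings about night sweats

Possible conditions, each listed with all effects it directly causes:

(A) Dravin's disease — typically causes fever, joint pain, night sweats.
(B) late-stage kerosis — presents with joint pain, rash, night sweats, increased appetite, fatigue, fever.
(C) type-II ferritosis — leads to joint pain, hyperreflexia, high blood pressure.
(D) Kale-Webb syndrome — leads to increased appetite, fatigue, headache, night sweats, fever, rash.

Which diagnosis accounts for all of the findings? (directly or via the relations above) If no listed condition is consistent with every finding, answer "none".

Checking each candidate against the observations:
(A) Dravin's disease — does not account for fatigue, rash, headache
(B) late-stage kerosis — fever ✓; fatigue ✓; night sweats ✓; rash ✓; joint pain ✓; headache ✗
(C) type-II ferritosis — fever ✗; fatigue ✗; night sweats ✗; rash ✗; joint pain ✓; headache ✗
(D) Kale-Webb syndrome — fever ✓; fatigue ✓; night sweats ✓; rash ✓; joint pain ✗; headache ✓
Every candidate fails on at least one observation.

none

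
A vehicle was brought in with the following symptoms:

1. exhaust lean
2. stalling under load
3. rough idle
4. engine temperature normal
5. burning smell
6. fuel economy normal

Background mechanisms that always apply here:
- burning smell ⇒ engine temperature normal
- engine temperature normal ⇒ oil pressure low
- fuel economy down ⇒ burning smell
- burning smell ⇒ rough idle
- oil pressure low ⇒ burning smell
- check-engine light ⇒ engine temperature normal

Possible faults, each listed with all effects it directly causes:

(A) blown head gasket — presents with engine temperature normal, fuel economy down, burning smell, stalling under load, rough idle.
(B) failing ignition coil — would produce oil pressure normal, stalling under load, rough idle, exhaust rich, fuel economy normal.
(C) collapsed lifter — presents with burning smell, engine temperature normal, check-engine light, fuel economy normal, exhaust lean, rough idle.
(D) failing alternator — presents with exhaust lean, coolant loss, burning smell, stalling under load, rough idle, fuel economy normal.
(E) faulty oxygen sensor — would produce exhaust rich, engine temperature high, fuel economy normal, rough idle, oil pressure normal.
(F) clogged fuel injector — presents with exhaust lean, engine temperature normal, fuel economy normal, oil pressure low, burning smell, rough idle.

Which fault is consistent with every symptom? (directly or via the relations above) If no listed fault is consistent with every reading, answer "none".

D

For each candidate, compare predicted effects to what was observed:
(A) blown head gasket — exhaust lean -; stalling under load +; rough idle +; engine temperature normal +; burning smell +; fuel economy normal -
(B) failing ignition coil — fails on exhaust lean, engine temperature normal, burning smell (predicts exhaust rich, not exhaust lean)
(C) collapsed lifter — does not account for stalling under load
(D) failing alternator — exhaust lean +; stalling under load +; rough idle +; engine temperature normal + (by burning smell → engine temperature normal); burning smell +; fuel economy normal +
(E) faulty oxygen sensor — fails on exhaust lean, stalling under load, engine temperature normal, burning smell (predicts exhaust rich, not exhaust lean; predicts engine temperature high, not engine temperature normal)
(F) clogged fuel injector — does not account for stalling under load
(D) is the only candidate with no mismatches.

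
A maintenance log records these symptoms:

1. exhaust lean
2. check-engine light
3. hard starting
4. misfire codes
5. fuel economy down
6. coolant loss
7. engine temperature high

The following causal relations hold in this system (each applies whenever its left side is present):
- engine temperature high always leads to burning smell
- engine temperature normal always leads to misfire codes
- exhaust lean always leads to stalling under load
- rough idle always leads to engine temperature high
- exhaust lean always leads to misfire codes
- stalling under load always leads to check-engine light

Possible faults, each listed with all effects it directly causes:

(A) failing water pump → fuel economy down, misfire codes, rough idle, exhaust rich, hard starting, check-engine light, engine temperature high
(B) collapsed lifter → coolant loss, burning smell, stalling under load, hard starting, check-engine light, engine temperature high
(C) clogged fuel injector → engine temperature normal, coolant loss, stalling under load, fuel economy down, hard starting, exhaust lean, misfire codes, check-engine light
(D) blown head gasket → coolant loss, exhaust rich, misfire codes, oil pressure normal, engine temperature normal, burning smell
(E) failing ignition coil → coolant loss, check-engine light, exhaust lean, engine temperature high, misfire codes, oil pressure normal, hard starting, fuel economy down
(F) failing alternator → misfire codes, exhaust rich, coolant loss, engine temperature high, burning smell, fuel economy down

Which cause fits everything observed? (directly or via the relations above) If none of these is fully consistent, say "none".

Testing each hypothesis:
(A) failing water pump — fails on exhaust lean, coolant loss (predicts exhaust rich, not exhaust lean)
(B) collapsed lifter — does not account for exhaust lean, misfire codes, fuel economy down
(C) clogged fuel injector — exhaust lean +; check-engine light +; hard starting +; misfire codes +; fuel economy down +; coolant loss +; engine temperature high -
(D) blown head gasket — fails on exhaust lean, check-engine light, hard starting, fuel economy down, engine temperature high (predicts exhaust rich, not exhaust lean; predicts engine temperature normal, not engine temperature high)
(E) failing ignition coil — exhaust lean +; check-engine light +; hard starting +; misfire codes +; fuel economy down +; coolant loss +; engine temperature high +
(F) failing alternator — exhaust lean -; check-engine light -; hard starting -; misfire codes +; fuel economy down +; coolant loss +; engine temperature high +
(E) is the only candidate with no mismatches.

E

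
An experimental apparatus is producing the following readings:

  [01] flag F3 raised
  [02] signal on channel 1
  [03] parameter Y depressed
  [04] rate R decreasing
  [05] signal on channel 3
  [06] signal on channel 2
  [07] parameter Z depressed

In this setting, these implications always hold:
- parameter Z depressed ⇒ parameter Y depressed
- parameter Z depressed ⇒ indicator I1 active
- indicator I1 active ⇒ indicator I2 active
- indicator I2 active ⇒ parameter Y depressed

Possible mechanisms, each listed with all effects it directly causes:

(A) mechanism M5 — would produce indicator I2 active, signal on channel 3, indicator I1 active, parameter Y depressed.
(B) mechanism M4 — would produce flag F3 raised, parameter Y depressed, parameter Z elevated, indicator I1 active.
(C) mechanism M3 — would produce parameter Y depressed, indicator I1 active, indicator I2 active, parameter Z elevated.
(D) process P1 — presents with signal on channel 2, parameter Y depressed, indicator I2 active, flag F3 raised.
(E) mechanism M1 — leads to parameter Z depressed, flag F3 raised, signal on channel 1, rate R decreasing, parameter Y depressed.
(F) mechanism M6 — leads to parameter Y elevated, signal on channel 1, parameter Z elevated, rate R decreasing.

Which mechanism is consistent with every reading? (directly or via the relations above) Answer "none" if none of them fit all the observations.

Testing each hypothesis:
(A) mechanism M5 — does not account for flag F3 raised, signal on channel 1, rate R decreasing, signal on channel 2, parameter Z depressed
(B) mechanism M4 — flag F3 raised +; signal on channel 1 -; parameter Y depressed +; rate R decreasing -; signal on channel 3 -; signal on channel 2 -; parameter Z depressed -
(C) mechanism M3 — flag F3 raised -; signal on channel 1 -; parameter Y depressed +; rate R decreasing -; signal on channel 3 -; signal on channel 2 -; parameter Z depressed -
(D) process P1 — flag F3 raised +; signal on channel 1 -; parameter Y depressed +; rate R decreasing -; signal on channel 3 -; signal on channel 2 +; parameter Z depressed -
(E) mechanism M1 — flag F3 raised +; signal on channel 1 +; parameter Y depressed +; rate R decreasing +; signal on channel 3 -; signal on channel 2 -; parameter Z depressed +
(F) mechanism M6 — fails on flag F3 raised, parameter Y depressed, signal on channel 3, signal on channel 2, parameter Z depressed (predicts parameter Y elevated, not parameter Y depressed; predicts parameter Z elevated, not parameter Z depressed)
None of the listed candidates fits everything.

none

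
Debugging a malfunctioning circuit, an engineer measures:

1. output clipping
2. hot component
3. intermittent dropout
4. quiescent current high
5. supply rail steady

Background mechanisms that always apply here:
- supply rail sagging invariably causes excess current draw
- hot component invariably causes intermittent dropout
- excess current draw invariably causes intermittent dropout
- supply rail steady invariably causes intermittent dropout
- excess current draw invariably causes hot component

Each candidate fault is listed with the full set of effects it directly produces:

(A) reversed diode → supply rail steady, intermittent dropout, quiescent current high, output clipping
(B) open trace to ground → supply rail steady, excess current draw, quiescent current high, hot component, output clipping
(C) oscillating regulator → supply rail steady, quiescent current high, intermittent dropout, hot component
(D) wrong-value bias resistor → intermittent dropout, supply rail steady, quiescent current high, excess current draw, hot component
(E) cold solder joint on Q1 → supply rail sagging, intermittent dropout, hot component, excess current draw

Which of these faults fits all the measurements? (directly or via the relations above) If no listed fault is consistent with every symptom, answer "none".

Testing each hypothesis:
(A) reversed diode — does not account for hot component
(B) open trace to ground — output clipping match; hot component match; intermittent dropout match (via excess current draw → intermittent dropout); quiescent current high match; supply rail steady match
(C) oscillating regulator — output clipping miss; hot component match; intermittent dropout match; quiescent current high match; supply rail steady match
(D) wrong-value bias resistor — output clipping miss; hot component match; intermittent dropout match; quiescent current high match; supply rail steady match
(E) cold solder joint on Q1 — fails on output clipping, quiescent current high, supply rail steady (predicts supply rail sagging, not supply rail steady)
(B) alone accounts for all the evidence.

B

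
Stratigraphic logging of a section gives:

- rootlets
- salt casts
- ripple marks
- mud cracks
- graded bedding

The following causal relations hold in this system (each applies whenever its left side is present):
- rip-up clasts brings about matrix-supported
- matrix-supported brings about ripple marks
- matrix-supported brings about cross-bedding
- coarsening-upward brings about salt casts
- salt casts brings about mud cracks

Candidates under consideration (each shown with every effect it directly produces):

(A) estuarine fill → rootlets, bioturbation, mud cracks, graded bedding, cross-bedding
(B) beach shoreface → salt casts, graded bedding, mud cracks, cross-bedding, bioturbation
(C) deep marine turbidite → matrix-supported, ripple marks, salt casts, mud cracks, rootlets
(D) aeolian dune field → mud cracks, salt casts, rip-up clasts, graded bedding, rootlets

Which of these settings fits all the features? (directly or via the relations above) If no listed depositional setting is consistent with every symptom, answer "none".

D

Checking each candidate against the observations:
(A) estuarine fill — rootlets match; salt casts miss; ripple marks miss; mud cracks match; graded bedding match
(B) beach shoreface — does not account for rootlets, ripple marks
(C) deep marine turbidite — rootlets match; salt casts match; ripple marks match; mud cracks match; graded bedding miss
(D) aeolian dune field — rootlets match; salt casts match; ripple marks match (through rip-up clasts → matrix-supported → ripple marks); mud cracks match; graded bedding match
(D) alone accounts for all the evidence.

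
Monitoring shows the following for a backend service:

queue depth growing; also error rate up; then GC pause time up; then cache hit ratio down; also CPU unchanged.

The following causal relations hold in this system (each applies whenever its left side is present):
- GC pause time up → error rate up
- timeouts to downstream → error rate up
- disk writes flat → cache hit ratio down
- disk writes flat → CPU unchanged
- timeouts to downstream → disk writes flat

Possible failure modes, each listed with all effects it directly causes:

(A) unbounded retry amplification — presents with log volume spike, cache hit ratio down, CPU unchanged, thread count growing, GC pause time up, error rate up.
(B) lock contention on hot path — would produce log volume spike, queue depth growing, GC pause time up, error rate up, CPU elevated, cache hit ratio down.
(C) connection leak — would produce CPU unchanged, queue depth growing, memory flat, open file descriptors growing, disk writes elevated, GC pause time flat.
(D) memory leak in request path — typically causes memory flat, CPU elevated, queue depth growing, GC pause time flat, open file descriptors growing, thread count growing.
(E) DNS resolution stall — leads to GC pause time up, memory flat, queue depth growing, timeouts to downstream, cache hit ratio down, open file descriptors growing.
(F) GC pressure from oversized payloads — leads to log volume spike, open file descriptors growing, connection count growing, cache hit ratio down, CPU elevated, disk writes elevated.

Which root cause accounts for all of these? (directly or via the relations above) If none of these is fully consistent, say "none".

E

Per-candidate check:
(A) unbounded retry amplification — queue depth growing miss; error rate up match; GC pause time up match; cache hit ratio down match; CPU unchanged match
(B) lock contention on hot path — fails on CPU unchanged (predicts CPU elevated, not CPU unchanged)
(C) connection leak — queue depth growing match; error rate up miss; GC pause time up miss; cache hit ratio down miss; CPU unchanged match
(D) memory leak in request path — fails on error rate up, GC pause time up, cache hit ratio down, CPU unchanged (predicts GC pause time flat, not GC pause time up; predicts CPU elevated, not CPU unchanged)
(E) DNS resolution stall — queue depth growing match; error rate up match (via GC pause time up → error rate up); GC pause time up match; cache hit ratio down match; CPU unchanged match (via timeouts to downstream → disk writes flat → CPU unchanged)
(F) GC pressure from oversized payloads — queue depth growing miss; error rate up miss; GC pause time up miss; cache hit ratio down match; CPU unchanged miss
(E) alone accounts for all the evidence.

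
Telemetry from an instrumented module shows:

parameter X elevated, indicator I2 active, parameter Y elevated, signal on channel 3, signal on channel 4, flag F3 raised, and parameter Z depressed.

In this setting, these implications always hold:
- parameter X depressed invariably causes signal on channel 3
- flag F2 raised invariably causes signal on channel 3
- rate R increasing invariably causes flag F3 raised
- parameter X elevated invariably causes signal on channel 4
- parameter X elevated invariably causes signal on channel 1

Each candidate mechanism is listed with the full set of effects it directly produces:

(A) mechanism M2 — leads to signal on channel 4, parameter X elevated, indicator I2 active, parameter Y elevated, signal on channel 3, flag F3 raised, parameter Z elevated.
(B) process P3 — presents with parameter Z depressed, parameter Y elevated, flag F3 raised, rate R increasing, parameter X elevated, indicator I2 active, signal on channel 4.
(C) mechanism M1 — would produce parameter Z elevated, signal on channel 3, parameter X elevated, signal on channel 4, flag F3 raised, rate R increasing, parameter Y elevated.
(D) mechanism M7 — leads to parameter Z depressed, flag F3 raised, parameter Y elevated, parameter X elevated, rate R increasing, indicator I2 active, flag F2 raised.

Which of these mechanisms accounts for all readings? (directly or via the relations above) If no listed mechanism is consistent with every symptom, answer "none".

For each candidate, compare predicted effects to what was observed:
(A) mechanism M2 — parameter X elevated ✓; indicator I2 active ✓; parameter Y elevated ✓; signal on channel 3 ✓; signal on channel 4 ✓; flag F3 raised ✓; parameter Z depressed ✗
(B) process P3 — parameter X elevated ✓; indicator I2 active ✓; parameter Y elevated ✓; signal on channel 3 ✗; signal on channel 4 ✓; flag F3 raised ✓; parameter Z depressed ✓
(C) mechanism M1 — fails on indicator I2 active, parameter Z depressed (predicts parameter Z elevated, not parameter Z depressed)
(D) mechanism M7 — parameter X elevated ✓; indicator I2 active ✓; parameter Y elevated ✓; signal on channel 3 ✓ (via flag F2 raised → signal on channel 3); signal on channel 4 ✓ (via parameter X elevated → signal on channel 4); flag F3 raised ✓; parameter Z depressed ✓
Only (D) is consistent with every observation.

D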